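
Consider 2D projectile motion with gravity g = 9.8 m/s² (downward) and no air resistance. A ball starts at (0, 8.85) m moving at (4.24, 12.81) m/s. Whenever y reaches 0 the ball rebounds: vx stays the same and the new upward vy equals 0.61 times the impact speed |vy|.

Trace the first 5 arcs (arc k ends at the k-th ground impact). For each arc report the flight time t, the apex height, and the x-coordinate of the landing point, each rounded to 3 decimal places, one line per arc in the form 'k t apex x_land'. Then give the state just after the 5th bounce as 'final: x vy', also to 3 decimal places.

Arc 1: start y=8.850, vy=12.810 → t=3.182, apex=17.222, x_land=13.491, impact vy=-18.373
  bounce: vy ← 0.61·18.373 = 11.207
Arc 2: start y=0.000, vy=11.207 → t=2.287, apex=6.408, x_land=23.189, impact vy=-11.207
  bounce: vy ← 0.61·11.207 = 6.836
Arc 3: start y=0.000, vy=6.836 → t=1.395, apex=2.385, x_land=29.105, impact vy=-6.836
  bounce: vy ← 0.61·6.836 = 4.170
Arc 4: start y=0.000, vy=4.170 → t=0.851, apex=0.887, x_land=32.713, impact vy=-4.170
  bounce: vy ← 0.61·4.170 = 2.544
Arc 5: start y=0.000, vy=2.544 → t=0.519, apex=0.330, x_land=34.914, impact vy=-2.544
  bounce: vy ← 0.61·2.544 = 1.552

1 3.182 17.222 13.491
2 2.287 6.408 23.189
3 1.395 2.385 29.105
4 0.851 0.887 32.713
5 0.519 0.330 34.914
final: 34.914 1.552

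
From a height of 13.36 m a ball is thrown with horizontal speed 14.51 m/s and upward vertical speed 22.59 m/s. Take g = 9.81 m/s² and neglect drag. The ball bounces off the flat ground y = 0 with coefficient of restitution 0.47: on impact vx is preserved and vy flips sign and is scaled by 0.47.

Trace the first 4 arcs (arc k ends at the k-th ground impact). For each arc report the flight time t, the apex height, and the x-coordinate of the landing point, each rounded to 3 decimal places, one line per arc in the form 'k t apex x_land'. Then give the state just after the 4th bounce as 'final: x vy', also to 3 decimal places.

Arc 1: start y=13.360, vy=22.590 → t=5.136, apex=39.370, x_land=74.521, impact vy=-27.793
  bounce: vy ← 0.47·27.793 = 13.063
Arc 2: start y=0.000, vy=13.063 → t=2.663, apex=8.697, x_land=113.163, impact vy=-13.063
  bounce: vy ← 0.47·13.063 = 6.139
Arc 3: start y=0.000, vy=6.139 → t=1.252, apex=1.921, x_land=131.324, impact vy=-6.139
  bounce: vy ← 0.47·6.139 = 2.886
Arc 4: start y=0.000, vy=2.886 → t=0.588, apex=0.424, x_land=139.860, impact vy=-2.886
  bounce: vy ← 0.47·2.886 = 1.356

1 5.136 39.370 74.521
2 2.663 8.697 113.163
3 1.252 1.921 131.324
4 0.588 0.424 139.860
final: 139.860 1.356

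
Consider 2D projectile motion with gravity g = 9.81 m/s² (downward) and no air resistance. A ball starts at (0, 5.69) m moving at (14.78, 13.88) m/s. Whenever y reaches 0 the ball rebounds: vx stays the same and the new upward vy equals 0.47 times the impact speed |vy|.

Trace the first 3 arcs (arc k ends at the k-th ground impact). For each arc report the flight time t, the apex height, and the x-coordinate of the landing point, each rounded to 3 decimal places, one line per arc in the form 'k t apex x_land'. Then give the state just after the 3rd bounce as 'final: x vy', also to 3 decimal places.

Arc 1: start y=5.690, vy=13.880 → t=3.193, apex=15.509, x_land=47.194, impact vy=-17.444
  bounce: vy ← 0.47·17.444 = 8.199
Arc 2: start y=0.000, vy=8.199 → t=1.671, apex=3.426, x_land=71.898, impact vy=-8.199
  bounce: vy ← 0.47·8.199 = 3.853
Arc 3: start y=0.000, vy=3.853 → t=0.786, apex=0.757, x_land=83.509, impact vy=-3.853
  bounce: vy ← 0.47·3.853 = 1.811

1 3.193 15.509 47.194
2 1.671 3.426 71.898
3 0.786 0.757 83.509
final: 83.509 1.811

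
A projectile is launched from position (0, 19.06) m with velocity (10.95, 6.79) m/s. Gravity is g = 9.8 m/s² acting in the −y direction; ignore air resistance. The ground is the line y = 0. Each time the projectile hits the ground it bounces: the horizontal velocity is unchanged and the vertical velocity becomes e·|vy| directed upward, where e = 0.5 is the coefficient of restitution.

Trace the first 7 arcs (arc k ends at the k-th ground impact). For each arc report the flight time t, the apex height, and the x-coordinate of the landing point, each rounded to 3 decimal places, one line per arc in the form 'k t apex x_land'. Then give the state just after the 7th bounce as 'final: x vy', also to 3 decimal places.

Arc 1: start y=19.060, vy=6.790 → t=2.783, apex=21.412, x_land=30.477, impact vy=-20.486
  bounce: vy ← 0.5·20.486 = 10.243
Arc 2: start y=0.000, vy=10.243 → t=2.090, apex=5.353, x_land=53.367, impact vy=-10.243
  bounce: vy ← 0.5·10.243 = 5.122
Arc 3: start y=0.000, vy=5.122 → t=1.045, apex=1.338, x_land=64.812, impact vy=-5.122
  bounce: vy ← 0.5·5.122 = 2.561
Arc 4: start y=0.000, vy=2.561 → t=0.523, apex=0.335, x_land=70.534, impact vy=-2.561
  bounce: vy ← 0.5·2.561 = 1.280
Arc 5: start y=0.000, vy=1.280 → t=0.261, apex=0.084, x_land=73.396, impact vy=-1.280
  bounce: vy ← 0.5·1.280 = 0.640
Arc 6: start y=0.000, vy=0.640 → t=0.131, apex=0.021, x_land=74.826, impact vy=-0.640
  bounce: vy ← 0.5·0.640 = 0.320
Arc 7: start y=0.000, vy=0.320 → t=0.065, apex=0.005, x_land=75.542, impact vy=-0.320
  bounce: vy ← 0.5·0.320 = 0.160

1 2.783 21.412 30.477
2 2.090 5.353 53.367
3 1.045 1.338 64.812
4 0.523 0.335 70.534
5 0.261 0.084 73.396
6 0.131 0.021 74.826
7 0.065 0.005 75.542
final: 75.542 0.160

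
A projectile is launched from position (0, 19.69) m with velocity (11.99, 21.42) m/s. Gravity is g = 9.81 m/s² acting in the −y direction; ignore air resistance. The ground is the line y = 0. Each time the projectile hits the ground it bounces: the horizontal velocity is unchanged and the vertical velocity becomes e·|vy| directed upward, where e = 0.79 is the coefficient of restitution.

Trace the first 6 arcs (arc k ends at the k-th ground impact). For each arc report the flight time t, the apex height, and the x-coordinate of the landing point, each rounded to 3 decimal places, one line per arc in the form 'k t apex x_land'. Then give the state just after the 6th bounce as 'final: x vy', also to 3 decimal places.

1 5.147 43.075 61.711
2 4.682 26.883 117.851
3 3.699 16.778 162.202
4 2.922 10.471 197.238
5 2.309 6.535 224.917
6 1.824 4.078 246.784
final: 246.784 7.067

Arc 1: start y=19.690, vy=21.420 → t=5.147, apex=43.075, x_land=61.711, impact vy=-29.071
  bounce: vy ← 0.79·29.071 = 22.966
Arc 2: start y=0.000, vy=22.966 → t=4.682, apex=26.883, x_land=117.851, impact vy=-22.966
  bounce: vy ← 0.79·22.966 = 18.143
Arc 3: start y=0.000, vy=18.143 → t=3.699, apex=16.778, x_land=162.202, impact vy=-18.143
  bounce: vy ← 0.79·18.143 = 14.333
Arc 4: start y=0.000, vy=14.333 → t=2.922, apex=10.471, x_land=197.238, impact vy=-14.333
  bounce: vy ← 0.79·14.333 = 11.323
Arc 5: start y=0.000, vy=11.323 → t=2.309, apex=6.535, x_land=224.917, impact vy=-11.323
  bounce: vy ← 0.79·11.323 = 8.945
Arc 6: start y=0.000, vy=8.945 → t=1.824, apex=4.078, x_land=246.784, impact vy=-8.945
  bounce: vy ← 0.79·8.945 = 7.067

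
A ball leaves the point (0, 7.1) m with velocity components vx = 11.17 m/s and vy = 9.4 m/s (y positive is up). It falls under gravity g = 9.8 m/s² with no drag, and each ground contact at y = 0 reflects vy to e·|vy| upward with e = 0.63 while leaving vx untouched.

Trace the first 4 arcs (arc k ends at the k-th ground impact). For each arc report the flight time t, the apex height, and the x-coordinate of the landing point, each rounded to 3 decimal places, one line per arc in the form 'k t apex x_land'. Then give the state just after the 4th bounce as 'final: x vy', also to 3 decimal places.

1 2.498 11.608 27.906
2 1.939 4.607 49.569
3 1.222 1.829 63.216
4 0.770 0.726 71.814
final: 71.814 2.376

Arc 1: start y=7.100, vy=9.400 → t=2.498, apex=11.608, x_land=27.906, impact vy=-15.084
  bounce: vy ← 0.63·15.084 = 9.503
Arc 2: start y=0.000, vy=9.503 → t=1.939, apex=4.607, x_land=49.569, impact vy=-9.503
  bounce: vy ← 0.63·9.503 = 5.987
Arc 3: start y=0.000, vy=5.987 → t=1.222, apex=1.829, x_land=63.216, impact vy=-5.987
  bounce: vy ← 0.63·5.987 = 3.772
Arc 4: start y=0.000, vy=3.772 → t=0.770, apex=0.726, x_land=71.814, impact vy=-3.772
  bounce: vy ← 0.63·3.772 = 2.376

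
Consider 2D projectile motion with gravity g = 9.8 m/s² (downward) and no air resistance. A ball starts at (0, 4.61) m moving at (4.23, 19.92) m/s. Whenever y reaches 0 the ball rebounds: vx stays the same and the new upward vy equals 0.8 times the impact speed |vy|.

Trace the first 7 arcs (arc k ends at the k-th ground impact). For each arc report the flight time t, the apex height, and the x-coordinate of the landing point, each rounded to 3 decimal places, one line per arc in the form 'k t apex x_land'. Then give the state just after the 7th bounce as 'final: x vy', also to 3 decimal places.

Arc 1: start y=4.610, vy=19.920 → t=4.285, apex=24.855, x_land=18.125, impact vy=-22.072
  bounce: vy ← 0.8·22.072 = 17.657
Arc 2: start y=0.000, vy=17.657 → t=3.604, apex=15.907, x_land=33.368, impact vy=-17.657
  bounce: vy ← 0.8·17.657 = 14.126
Arc 3: start y=0.000, vy=14.126 → t=2.883, apex=10.181, x_land=45.562, impact vy=-14.126
  bounce: vy ← 0.8·14.126 = 11.301
Arc 4: start y=0.000, vy=11.301 → t=2.306, apex=6.516, x_land=55.318, impact vy=-11.301
  bounce: vy ← 0.8·11.301 = 9.041
Arc 5: start y=0.000, vy=9.041 → t=1.845, apex=4.170, x_land=63.122, impact vy=-9.041
  bounce: vy ← 0.8·9.041 = 7.232
Arc 6: start y=0.000, vy=7.232 → t=1.476, apex=2.669, x_land=69.366, impact vy=-7.232
  bounce: vy ← 0.8·7.232 = 5.786
Arc 7: start y=0.000, vy=5.786 → t=1.181, apex=1.708, x_land=74.361, impact vy=-5.786
  bounce: vy ← 0.8·5.786 = 4.629

1 4.285 24.855 18.125
2 3.604 15.907 33.368
3 2.883 10.181 45.562
4 2.306 6.516 55.318
5 1.845 4.170 63.122
6 1.476 2.669 69.366
7 1.181 1.708 74.361
final: 74.361 4.629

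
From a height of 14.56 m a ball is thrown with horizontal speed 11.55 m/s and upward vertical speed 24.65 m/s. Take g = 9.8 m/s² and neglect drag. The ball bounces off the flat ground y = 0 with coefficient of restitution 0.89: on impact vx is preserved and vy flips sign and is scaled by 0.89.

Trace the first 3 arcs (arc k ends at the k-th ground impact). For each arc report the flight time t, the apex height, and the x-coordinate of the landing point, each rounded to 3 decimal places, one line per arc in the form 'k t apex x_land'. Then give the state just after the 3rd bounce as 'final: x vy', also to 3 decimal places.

Arc 1: start y=14.560, vy=24.650 → t=5.565, apex=45.561, x_land=64.271, impact vy=-29.883
  bounce: vy ← 0.89·29.883 = 26.596
Arc 2: start y=0.000, vy=26.596 → t=5.428, apex=36.089, x_land=126.962, impact vy=-26.596
  bounce: vy ← 0.89·26.596 = 23.670
Arc 3: start y=0.000, vy=23.670 → t=4.831, apex=28.586, x_land=182.756, impact vy=-23.670
  bounce: vy ← 0.89·23.670 = 21.067

1 5.565 45.561 64.271
2 5.428 36.089 126.962
3 4.831 28.586 182.756
final: 182.756 21.067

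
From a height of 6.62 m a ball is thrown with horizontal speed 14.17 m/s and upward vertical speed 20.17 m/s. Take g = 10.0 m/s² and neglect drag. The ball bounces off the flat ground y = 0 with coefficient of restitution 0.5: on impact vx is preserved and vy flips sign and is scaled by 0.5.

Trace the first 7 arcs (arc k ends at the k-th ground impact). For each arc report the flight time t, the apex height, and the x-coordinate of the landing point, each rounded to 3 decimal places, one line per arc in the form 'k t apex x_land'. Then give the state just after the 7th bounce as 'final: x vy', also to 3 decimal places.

1 4.339 26.961 61.485
2 2.322 6.740 94.390
3 1.161 1.685 110.842
4 0.581 0.421 119.069
5 0.290 0.105 123.182
6 0.145 0.026 125.238
7 0.073 0.007 126.266
final: 126.266 0.181

Arc 1: start y=6.620, vy=20.170 → t=4.339, apex=26.961, x_land=61.485, impact vy=-23.221
  bounce: vy ← 0.5·23.221 = 11.611
Arc 2: start y=0.000, vy=11.611 → t=2.322, apex=6.740, x_land=94.390, impact vy=-11.611
  bounce: vy ← 0.5·11.611 = 5.805
Arc 3: start y=0.000, vy=5.805 → t=1.161, apex=1.685, x_land=110.842, impact vy=-5.805
  bounce: vy ← 0.5·5.805 = 2.903
Arc 4: start y=0.000, vy=2.903 → t=0.581, apex=0.421, x_land=119.069, impact vy=-2.903
  bounce: vy ← 0.5·2.903 = 1.451
Arc 5: start y=0.000, vy=1.451 → t=0.290, apex=0.105, x_land=123.182, impact vy=-1.451
  bounce: vy ← 0.5·1.451 = 0.726
Arc 6: start y=0.000, vy=0.726 → t=0.145, apex=0.026, x_land=125.238, impact vy=-0.726
  bounce: vy ← 0.5·0.726 = 0.363
Arc 7: start y=0.000, vy=0.363 → t=0.073, apex=0.007, x_land=126.266, impact vy=-0.363
  bounce: vy ← 0.5·0.363 = 0.181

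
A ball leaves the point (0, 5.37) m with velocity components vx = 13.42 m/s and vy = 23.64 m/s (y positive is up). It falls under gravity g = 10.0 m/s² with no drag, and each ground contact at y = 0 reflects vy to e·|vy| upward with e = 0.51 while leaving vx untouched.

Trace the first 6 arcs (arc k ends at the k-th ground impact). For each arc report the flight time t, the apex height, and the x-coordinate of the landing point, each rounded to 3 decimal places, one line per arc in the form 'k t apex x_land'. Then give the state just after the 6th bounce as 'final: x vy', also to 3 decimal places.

1 4.945 33.312 66.364
2 2.633 8.665 101.697
3 1.343 2.254 119.716
4 0.685 0.586 128.906
5 0.349 0.152 133.593
6 0.178 0.040 135.983
final: 135.983 0.454

Arc 1: start y=5.370, vy=23.640 → t=4.945, apex=33.312, x_land=66.364, impact vy=-25.812
  bounce: vy ← 0.51·25.812 = 13.164
Arc 2: start y=0.000, vy=13.164 → t=2.633, apex=8.665, x_land=101.697, impact vy=-13.164
  bounce: vy ← 0.51·13.164 = 6.714
Arc 3: start y=0.000, vy=6.714 → t=1.343, apex=2.254, x_land=119.716, impact vy=-6.714
  bounce: vy ← 0.51·6.714 = 3.424
Arc 4: start y=0.000, vy=3.424 → t=0.685, apex=0.586, x_land=128.906, impact vy=-3.424
  bounce: vy ← 0.51·3.424 = 1.746
Arc 5: start y=0.000, vy=1.746 → t=0.349, apex=0.152, x_land=133.593, impact vy=-1.746
  bounce: vy ← 0.51·1.746 = 0.891
Arc 6: start y=0.000, vy=0.891 → t=0.178, apex=0.040, x_land=135.983, impact vy=-0.891
  bounce: vy ← 0.51·0.891 = 0.454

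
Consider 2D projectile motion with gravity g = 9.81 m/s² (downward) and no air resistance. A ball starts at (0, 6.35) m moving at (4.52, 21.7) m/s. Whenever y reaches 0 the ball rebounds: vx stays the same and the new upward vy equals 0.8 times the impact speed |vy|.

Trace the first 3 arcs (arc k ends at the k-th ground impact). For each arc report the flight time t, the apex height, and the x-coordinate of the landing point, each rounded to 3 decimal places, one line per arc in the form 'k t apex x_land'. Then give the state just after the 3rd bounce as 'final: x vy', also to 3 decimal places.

1 4.700 30.351 21.242
2 3.980 19.424 39.231
3 3.184 12.432 53.623
final: 53.623 12.494

Arc 1: start y=6.350, vy=21.700 → t=4.700, apex=30.351, x_land=21.242, impact vy=-24.402
  bounce: vy ← 0.8·24.402 = 19.522
Arc 2: start y=0.000, vy=19.522 → t=3.980, apex=19.424, x_land=39.231, impact vy=-19.522
  bounce: vy ← 0.8·19.522 = 15.618
Arc 3: start y=0.000, vy=15.618 → t=3.184, apex=12.432, x_land=53.623, impact vy=-15.618
  bounce: vy ← 0.8·15.618 = 12.494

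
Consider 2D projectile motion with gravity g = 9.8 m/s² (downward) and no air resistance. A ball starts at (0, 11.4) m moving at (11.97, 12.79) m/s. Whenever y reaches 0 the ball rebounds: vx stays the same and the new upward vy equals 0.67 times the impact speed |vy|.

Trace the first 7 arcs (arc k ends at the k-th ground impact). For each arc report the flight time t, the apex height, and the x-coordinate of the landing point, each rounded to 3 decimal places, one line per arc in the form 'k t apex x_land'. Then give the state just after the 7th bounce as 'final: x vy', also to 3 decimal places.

1 3.313 19.746 39.651
2 2.690 8.864 71.850
3 1.802 3.979 93.423
4 1.208 1.786 107.878
5 0.809 0.802 117.562
6 0.542 0.360 124.050
7 0.363 0.162 128.398
final: 128.398 1.192

Arc 1: start y=11.400, vy=12.790 → t=3.313, apex=19.746, x_land=39.651, impact vy=-19.673
  bounce: vy ← 0.67·19.673 = 13.181
Arc 2: start y=0.000, vy=13.181 → t=2.690, apex=8.864, x_land=71.850, impact vy=-13.181
  bounce: vy ← 0.67·13.181 = 8.831
Arc 3: start y=0.000, vy=8.831 → t=1.802, apex=3.979, x_land=93.423, impact vy=-8.831
  bounce: vy ← 0.67·8.831 = 5.917
Arc 4: start y=0.000, vy=5.917 → t=1.208, apex=1.786, x_land=107.878, impact vy=-5.917
  bounce: vy ← 0.67·5.917 = 3.964
Arc 5: start y=0.000, vy=3.964 → t=0.809, apex=0.802, x_land=117.562, impact vy=-3.964
  bounce: vy ← 0.67·3.964 = 2.656
Arc 6: start y=0.000, vy=2.656 → t=0.542, apex=0.360, x_land=124.050, impact vy=-2.656
  bounce: vy ← 0.67·2.656 = 1.780
Arc 7: start y=0.000, vy=1.780 → t=0.363, apex=0.162, x_land=128.398, impact vy=-1.780
  bounce: vy ← 0.67·1.780 = 1.192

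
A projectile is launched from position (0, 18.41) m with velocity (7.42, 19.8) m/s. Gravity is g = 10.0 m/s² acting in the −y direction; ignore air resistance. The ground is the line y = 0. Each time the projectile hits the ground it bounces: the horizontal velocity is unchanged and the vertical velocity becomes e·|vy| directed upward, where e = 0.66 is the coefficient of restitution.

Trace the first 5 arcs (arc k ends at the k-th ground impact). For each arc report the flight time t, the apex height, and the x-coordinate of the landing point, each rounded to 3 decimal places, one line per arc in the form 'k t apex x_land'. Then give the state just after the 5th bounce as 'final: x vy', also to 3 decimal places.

1 4.737 38.012 35.150
2 3.640 16.558 62.156
3 2.402 7.213 79.980
4 1.585 3.142 91.743
5 1.046 1.369 99.507
final: 99.507 3.453

Arc 1: start y=18.410, vy=19.800 → t=4.737, apex=38.012, x_land=35.150, impact vy=-27.572
  bounce: vy ← 0.66·27.572 = 18.198
Arc 2: start y=0.000, vy=18.198 → t=3.640, apex=16.558, x_land=62.156, impact vy=-18.198
  bounce: vy ← 0.66·18.198 = 12.011
Arc 3: start y=0.000, vy=12.011 → t=2.402, apex=7.213, x_land=79.980, impact vy=-12.011
  bounce: vy ← 0.66·12.011 = 7.927
Arc 4: start y=0.000, vy=7.927 → t=1.585, apex=3.142, x_land=91.743, impact vy=-7.927
  bounce: vy ← 0.66·7.927 = 5.232
Arc 5: start y=0.000, vy=5.232 → t=1.046, apex=1.369, x_land=99.507, impact vy=-5.232
  bounce: vy ← 0.66·5.232 = 3.453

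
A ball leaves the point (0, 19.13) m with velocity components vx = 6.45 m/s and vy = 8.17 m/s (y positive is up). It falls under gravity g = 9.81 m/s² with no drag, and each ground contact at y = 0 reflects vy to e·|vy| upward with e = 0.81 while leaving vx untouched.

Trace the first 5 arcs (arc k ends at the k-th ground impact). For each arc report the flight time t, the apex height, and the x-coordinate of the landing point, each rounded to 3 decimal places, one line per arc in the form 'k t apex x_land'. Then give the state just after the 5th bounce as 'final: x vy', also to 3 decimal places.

1 2.976 22.532 19.196
2 3.472 14.783 41.591
3 2.812 9.699 59.731
4 2.278 6.364 74.425
5 1.845 4.175 86.327
final: 86.327 7.331

Arc 1: start y=19.130, vy=8.170 → t=2.976, apex=22.532, x_land=19.196, impact vy=-21.026
  bounce: vy ← 0.81·21.026 = 17.031
Arc 2: start y=0.000, vy=17.031 → t=3.472, apex=14.783, x_land=41.591, impact vy=-17.031
  bounce: vy ← 0.81·17.031 = 13.795
Arc 3: start y=0.000, vy=13.795 → t=2.812, apex=9.699, x_land=59.731, impact vy=-13.795
  bounce: vy ← 0.81·13.795 = 11.174
Arc 4: start y=0.000, vy=11.174 → t=2.278, apex=6.364, x_land=74.425, impact vy=-11.174
  bounce: vy ← 0.81·11.174 = 9.051
Arc 5: start y=0.000, vy=9.051 → t=1.845, apex=4.175, x_land=86.327, impact vy=-9.051
  bounce: vy ← 0.81·9.051 = 7.331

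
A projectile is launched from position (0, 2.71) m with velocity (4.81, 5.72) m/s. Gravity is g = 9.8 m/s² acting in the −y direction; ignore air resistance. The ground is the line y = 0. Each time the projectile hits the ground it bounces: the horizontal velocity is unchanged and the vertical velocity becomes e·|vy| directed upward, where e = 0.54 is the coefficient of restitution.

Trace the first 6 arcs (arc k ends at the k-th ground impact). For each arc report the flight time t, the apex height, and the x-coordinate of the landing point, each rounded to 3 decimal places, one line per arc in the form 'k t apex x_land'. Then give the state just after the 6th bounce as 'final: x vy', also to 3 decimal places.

1 1.529 4.379 7.355
2 1.021 1.277 12.266
3 0.551 0.372 14.918
4 0.298 0.109 16.350
5 0.161 0.032 17.123
6 0.087 0.009 17.541
final: 17.541 0.230

Arc 1: start y=2.710, vy=5.720 → t=1.529, apex=4.379, x_land=7.355, impact vy=-9.265
  bounce: vy ← 0.54·9.265 = 5.003
Arc 2: start y=0.000, vy=5.003 → t=1.021, apex=1.277, x_land=12.266, impact vy=-5.003
  bounce: vy ← 0.54·5.003 = 2.702
Arc 3: start y=0.000, vy=2.702 → t=0.551, apex=0.372, x_land=14.918, impact vy=-2.702
  bounce: vy ← 0.54·2.702 = 1.459
Arc 4: start y=0.000, vy=1.459 → t=0.298, apex=0.109, x_land=16.350, impact vy=-1.459
  bounce: vy ← 0.54·1.459 = 0.788
Arc 5: start y=0.000, vy=0.788 → t=0.161, apex=0.032, x_land=17.123, impact vy=-0.788
  bounce: vy ← 0.54·0.788 = 0.425
Arc 6: start y=0.000, vy=0.425 → t=0.087, apex=0.009, x_land=17.541, impact vy=-0.425
  bounce: vy ← 0.54·0.425 = 0.230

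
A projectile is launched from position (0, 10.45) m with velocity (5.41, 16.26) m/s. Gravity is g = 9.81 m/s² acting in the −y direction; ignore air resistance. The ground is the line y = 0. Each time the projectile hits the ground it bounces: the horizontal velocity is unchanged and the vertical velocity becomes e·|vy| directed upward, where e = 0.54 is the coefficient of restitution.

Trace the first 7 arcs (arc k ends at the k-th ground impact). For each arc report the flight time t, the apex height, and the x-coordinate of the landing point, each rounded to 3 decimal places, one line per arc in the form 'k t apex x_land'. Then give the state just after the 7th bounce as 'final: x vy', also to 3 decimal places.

Arc 1: start y=10.450, vy=16.260 → t=3.866, apex=23.925, x_land=20.915, impact vy=-21.666
  bounce: vy ← 0.54·21.666 = 11.700
Arc 2: start y=0.000, vy=11.700 → t=2.385, apex=6.977, x_land=33.820, impact vy=-11.700
  bounce: vy ← 0.54·11.700 = 6.318
Arc 3: start y=0.000, vy=6.318 → t=1.288, apex=2.034, x_land=40.788, impact vy=-6.318
  bounce: vy ← 0.54·6.318 = 3.412
Arc 4: start y=0.000, vy=3.412 → t=0.696, apex=0.593, x_land=44.551, impact vy=-3.412
  bounce: vy ← 0.54·3.412 = 1.842
Arc 5: start y=0.000, vy=1.842 → t=0.376, apex=0.173, x_land=46.583, impact vy=-1.842
  bounce: vy ← 0.54·1.842 = 0.995
Arc 6: start y=0.000, vy=0.995 → t=0.203, apex=0.050, x_land=47.680, impact vy=-0.995
  bounce: vy ← 0.54·0.995 = 0.537
Arc 7: start y=0.000, vy=0.537 → t=0.110, apex=0.015, x_land=48.272, impact vy=-0.537
  bounce: vy ← 0.54·0.537 = 0.290

1 3.866 23.925 20.915
2 2.385 6.977 33.820
3 1.288 2.034 40.788
4 0.696 0.593 44.551
5 0.376 0.173 46.583
6 0.203 0.050 47.680
7 0.110 0.015 48.272
final: 48.272 0.290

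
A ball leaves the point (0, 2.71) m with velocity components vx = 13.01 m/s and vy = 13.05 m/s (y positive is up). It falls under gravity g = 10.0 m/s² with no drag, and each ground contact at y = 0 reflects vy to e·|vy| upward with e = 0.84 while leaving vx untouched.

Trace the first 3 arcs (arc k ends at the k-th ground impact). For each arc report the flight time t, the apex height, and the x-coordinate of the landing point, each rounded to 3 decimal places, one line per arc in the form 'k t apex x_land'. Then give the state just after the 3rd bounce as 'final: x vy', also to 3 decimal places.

Arc 1: start y=2.710, vy=13.050 → t=2.803, apex=11.225, x_land=36.471, impact vy=-14.983
  bounce: vy ← 0.84·14.983 = 12.586
Arc 2: start y=0.000, vy=12.586 → t=2.517, apex=7.920, x_land=69.220, impact vy=-12.586
  bounce: vy ← 0.84·12.586 = 10.572
Arc 3: start y=0.000, vy=10.572 → t=2.114, apex=5.589, x_land=96.730, impact vy=-10.572
  bounce: vy ← 0.84·10.572 = 8.881

1 2.803 11.225 36.471
2 2.517 7.920 69.220
3 2.114 5.589 96.730
final: 96.730 8.881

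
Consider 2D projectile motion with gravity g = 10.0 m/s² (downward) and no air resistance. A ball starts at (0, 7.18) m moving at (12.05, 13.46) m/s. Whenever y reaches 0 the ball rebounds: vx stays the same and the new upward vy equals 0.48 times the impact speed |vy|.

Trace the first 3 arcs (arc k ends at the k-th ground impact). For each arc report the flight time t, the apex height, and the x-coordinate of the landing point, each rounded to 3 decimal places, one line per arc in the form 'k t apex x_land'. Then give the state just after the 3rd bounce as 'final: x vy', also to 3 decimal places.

Arc 1: start y=7.180, vy=13.460 → t=3.148, apex=16.239, x_land=37.935, impact vy=-18.021
  bounce: vy ← 0.48·18.021 = 8.650
Arc 2: start y=0.000, vy=8.650 → t=1.730, apex=3.741, x_land=58.782, impact vy=-8.650
  bounce: vy ← 0.48·8.650 = 4.152
Arc 3: start y=0.000, vy=4.152 → t=0.830, apex=0.862, x_land=68.789, impact vy=-4.152
  bounce: vy ← 0.48·4.152 = 1.993

1 3.148 16.239 37.935
2 1.730 3.741 58.782
3 0.830 0.862 68.789
final: 68.789 1.993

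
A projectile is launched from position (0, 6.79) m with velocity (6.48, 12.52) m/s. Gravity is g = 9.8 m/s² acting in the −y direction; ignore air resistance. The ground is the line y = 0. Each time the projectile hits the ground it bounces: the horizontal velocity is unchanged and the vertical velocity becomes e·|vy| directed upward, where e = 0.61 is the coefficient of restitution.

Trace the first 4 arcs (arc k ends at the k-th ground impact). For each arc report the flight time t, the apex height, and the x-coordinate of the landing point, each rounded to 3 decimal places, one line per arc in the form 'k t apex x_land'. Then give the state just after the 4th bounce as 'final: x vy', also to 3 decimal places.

Arc 1: start y=6.790, vy=12.520 → t=3.015, apex=14.787, x_land=19.536, impact vy=-17.025
  bounce: vy ← 0.61·17.025 = 10.385
Arc 2: start y=0.000, vy=10.385 → t=2.119, apex=5.502, x_land=33.269, impact vy=-10.385
  bounce: vy ← 0.61·10.385 = 6.335
Arc 3: start y=0.000, vy=6.335 → t=1.293, apex=2.047, x_land=41.647, impact vy=-6.335
  bounce: vy ← 0.61·6.335 = 3.864
Arc 4: start y=0.000, vy=3.864 → t=0.789, apex=0.762, x_land=46.757, impact vy=-3.864
  bounce: vy ← 0.61·3.864 = 2.357

1 3.015 14.787 19.536
2 2.119 5.502 33.269
3 1.293 2.047 41.647
4 0.789 0.762 46.757
final: 46.757 2.357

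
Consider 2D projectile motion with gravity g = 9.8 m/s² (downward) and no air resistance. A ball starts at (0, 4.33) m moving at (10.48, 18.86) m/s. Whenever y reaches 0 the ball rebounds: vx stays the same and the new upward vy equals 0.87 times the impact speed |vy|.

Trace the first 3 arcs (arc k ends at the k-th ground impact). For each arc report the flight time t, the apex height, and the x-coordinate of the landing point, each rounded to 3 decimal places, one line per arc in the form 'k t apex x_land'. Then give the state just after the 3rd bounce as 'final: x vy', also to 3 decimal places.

Arc 1: start y=4.330, vy=18.860 → t=4.066, apex=22.478, x_land=42.615, impact vy=-20.990
  bounce: vy ← 0.87·20.990 = 18.261
Arc 2: start y=0.000, vy=18.261 → t=3.727, apex=17.014, x_land=81.671, impact vy=-18.261
  bounce: vy ← 0.87·18.261 = 15.887
Arc 3: start y=0.000, vy=15.887 → t=3.242, apex=12.878, x_land=115.650, impact vy=-15.887
  bounce: vy ← 0.87·15.887 = 13.822

1 4.066 22.478 42.615
2 3.727 17.014 81.671
3 3.242 12.878 115.650
final: 115.650 13.822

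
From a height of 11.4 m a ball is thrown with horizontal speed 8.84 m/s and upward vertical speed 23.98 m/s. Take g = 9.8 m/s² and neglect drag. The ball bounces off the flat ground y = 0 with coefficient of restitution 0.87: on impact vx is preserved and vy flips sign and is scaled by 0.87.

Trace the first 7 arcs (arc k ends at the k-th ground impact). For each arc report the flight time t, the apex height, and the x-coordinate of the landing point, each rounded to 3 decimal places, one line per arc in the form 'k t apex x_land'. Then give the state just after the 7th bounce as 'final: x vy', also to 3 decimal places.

1 5.330 40.739 47.120
2 5.017 30.835 91.472
3 4.365 23.339 130.057
4 3.797 17.665 163.627
5 3.304 13.371 192.833
6 2.874 10.120 218.241
7 2.501 7.660 240.347
final: 240.347 10.660

Arc 1: start y=11.400, vy=23.980 → t=5.330, apex=40.739, x_land=47.120, impact vy=-28.257
  bounce: vy ← 0.87·28.257 = 24.584
Arc 2: start y=0.000, vy=24.584 → t=5.017, apex=30.835, x_land=91.472, impact vy=-24.584
  bounce: vy ← 0.87·24.584 = 21.388
Arc 3: start y=0.000, vy=21.388 → t=4.365, apex=23.339, x_land=130.057, impact vy=-21.388
  bounce: vy ← 0.87·21.388 = 18.608
Arc 4: start y=0.000, vy=18.608 → t=3.797, apex=17.665, x_land=163.627, impact vy=-18.608
  bounce: vy ← 0.87·18.608 = 16.189
Arc 5: start y=0.000, vy=16.189 → t=3.304, apex=13.371, x_land=192.833, impact vy=-16.189
  bounce: vy ← 0.87·16.189 = 14.084
Arc 6: start y=0.000, vy=14.084 → t=2.874, apex=10.120, x_land=218.241, impact vy=-14.084
  bounce: vy ← 0.87·14.084 = 12.253
Arc 7: start y=0.000, vy=12.253 → t=2.501, apex=7.660, x_land=240.347, impact vy=-12.253
  bounce: vy ← 0.87·12.253 = 10.660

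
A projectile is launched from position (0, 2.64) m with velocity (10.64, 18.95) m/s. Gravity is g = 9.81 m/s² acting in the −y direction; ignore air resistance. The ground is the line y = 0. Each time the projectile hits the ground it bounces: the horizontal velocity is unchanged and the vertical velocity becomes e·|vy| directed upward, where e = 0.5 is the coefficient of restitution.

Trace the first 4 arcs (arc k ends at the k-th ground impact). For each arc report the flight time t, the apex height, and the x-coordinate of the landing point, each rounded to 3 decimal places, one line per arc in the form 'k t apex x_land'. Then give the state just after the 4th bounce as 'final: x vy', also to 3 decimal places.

1 3.998 20.943 42.539
2 2.066 5.236 64.525
3 1.033 1.309 75.518
4 0.517 0.327 81.014
final: 81.014 1.267

Arc 1: start y=2.640, vy=18.950 → t=3.998, apex=20.943, x_land=42.539, impact vy=-20.271
  bounce: vy ← 0.5·20.271 = 10.135
Arc 2: start y=0.000, vy=10.135 → t=2.066, apex=5.236, x_land=64.525, impact vy=-10.135
  bounce: vy ← 0.5·10.135 = 5.068
Arc 3: start y=0.000, vy=5.068 → t=1.033, apex=1.309, x_land=75.518, impact vy=-5.068
  bounce: vy ← 0.5·5.068 = 2.534
Arc 4: start y=0.000, vy=2.534 → t=0.517, apex=0.327, x_land=81.014, impact vy=-2.534
  bounce: vy ← 0.5·2.534 = 1.267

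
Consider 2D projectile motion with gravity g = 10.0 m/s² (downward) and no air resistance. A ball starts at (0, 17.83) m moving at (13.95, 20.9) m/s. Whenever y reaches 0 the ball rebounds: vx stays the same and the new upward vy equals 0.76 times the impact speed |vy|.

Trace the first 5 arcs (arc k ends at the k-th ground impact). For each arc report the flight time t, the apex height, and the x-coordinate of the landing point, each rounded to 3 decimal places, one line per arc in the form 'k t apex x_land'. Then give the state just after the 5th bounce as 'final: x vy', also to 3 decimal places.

Arc 1: start y=17.830, vy=20.900 → t=4.907, apex=39.670, x_land=68.449, impact vy=-28.168
  bounce: vy ← 0.76·28.168 = 21.407
Arc 2: start y=0.000, vy=21.407 → t=4.281, apex=22.914, x_land=128.176, impact vy=-21.407
  bounce: vy ← 0.76·21.407 = 16.270
Arc 3: start y=0.000, vy=16.270 → t=3.254, apex=13.235, x_land=173.568, impact vy=-16.270
  bounce: vy ← 0.76·16.270 = 12.365
Arc 4: start y=0.000, vy=12.365 → t=2.473, apex=7.645, x_land=208.066, impact vy=-12.365
  bounce: vy ← 0.76·12.365 = 9.397
Arc 5: start y=0.000, vy=9.397 → t=1.879, apex=4.415, x_land=234.284, impact vy=-9.397
  bounce: vy ← 0.76·9.397 = 7.142

1 4.907 39.670 68.449
2 4.281 22.914 128.176
3 3.254 13.235 173.568
4 2.473 7.645 208.066
5 1.879 4.415 234.284
final: 234.284 7.142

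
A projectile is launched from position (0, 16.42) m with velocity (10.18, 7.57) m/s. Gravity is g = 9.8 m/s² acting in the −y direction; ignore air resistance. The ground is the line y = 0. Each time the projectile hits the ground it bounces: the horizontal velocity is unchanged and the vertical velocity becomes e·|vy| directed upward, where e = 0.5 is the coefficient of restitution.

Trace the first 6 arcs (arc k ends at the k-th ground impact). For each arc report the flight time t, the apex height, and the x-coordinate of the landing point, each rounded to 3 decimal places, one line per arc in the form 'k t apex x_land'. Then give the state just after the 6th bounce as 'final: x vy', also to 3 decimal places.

Arc 1: start y=16.420, vy=7.570 → t=2.759, apex=19.344, x_land=28.090, impact vy=-19.471
  bounce: vy ← 0.5·19.471 = 9.736
Arc 2: start y=0.000, vy=9.736 → t=1.987, apex=4.836, x_land=48.316, impact vy=-9.736
  bounce: vy ← 0.5·9.736 = 4.868
Arc 3: start y=0.000, vy=4.868 → t=0.993, apex=1.209, x_land=58.430, impact vy=-4.868
  bounce: vy ← 0.5·4.868 = 2.434
Arc 4: start y=0.000, vy=2.434 → t=0.497, apex=0.302, x_land=63.486, impact vy=-2.434
  bounce: vy ← 0.5·2.434 = 1.217
Arc 5: start y=0.000, vy=1.217 → t=0.248, apex=0.076, x_land=66.015, impact vy=-1.217
  bounce: vy ← 0.5·1.217 = 0.608
Arc 6: start y=0.000, vy=0.608 → t=0.124, apex=0.019, x_land=67.279, impact vy=-0.608
  bounce: vy ← 0.5·0.608 = 0.304

1 2.759 19.344 28.090
2 1.987 4.836 48.316
3 0.993 1.209 58.430
4 0.497 0.302 63.486
5 0.248 0.076 66.015
6 0.124 0.019 67.279
final: 67.279 0.304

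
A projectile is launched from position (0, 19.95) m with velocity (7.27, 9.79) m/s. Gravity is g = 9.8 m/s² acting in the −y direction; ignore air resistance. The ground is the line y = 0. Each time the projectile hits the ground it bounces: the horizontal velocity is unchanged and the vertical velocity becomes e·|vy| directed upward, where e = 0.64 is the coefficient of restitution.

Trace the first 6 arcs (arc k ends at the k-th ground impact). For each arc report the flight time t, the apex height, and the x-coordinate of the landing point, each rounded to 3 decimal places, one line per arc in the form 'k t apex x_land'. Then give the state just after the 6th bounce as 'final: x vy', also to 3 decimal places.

Arc 1: start y=19.950, vy=9.790 → t=3.251, apex=24.840, x_land=23.631, impact vy=-22.065
  bounce: vy ← 0.64·22.065 = 14.122
Arc 2: start y=0.000, vy=14.122 → t=2.882, apex=10.174, x_land=44.583, impact vy=-14.122
  bounce: vy ← 0.64·14.122 = 9.038
Arc 3: start y=0.000, vy=9.038 → t=1.844, apex=4.167, x_land=57.992, impact vy=-9.038
  bounce: vy ← 0.64·9.038 = 5.784
Arc 4: start y=0.000, vy=5.784 → t=1.180, apex=1.707, x_land=66.574, impact vy=-5.784
  bounce: vy ← 0.64·5.784 = 3.702
Arc 5: start y=0.000, vy=3.702 → t=0.755, apex=0.699, x_land=72.066, impact vy=-3.702
  bounce: vy ← 0.64·3.702 = 2.369
Arc 6: start y=0.000, vy=2.369 → t=0.484, apex=0.286, x_land=75.582, impact vy=-2.369
  bounce: vy ← 0.64·2.369 = 1.516

1 3.251 24.840 23.631
2 2.882 10.174 44.583
3 1.844 4.167 57.992
4 1.180 1.707 66.574
5 0.755 0.699 72.066
6 0.484 0.286 75.582
final: 75.582 1.516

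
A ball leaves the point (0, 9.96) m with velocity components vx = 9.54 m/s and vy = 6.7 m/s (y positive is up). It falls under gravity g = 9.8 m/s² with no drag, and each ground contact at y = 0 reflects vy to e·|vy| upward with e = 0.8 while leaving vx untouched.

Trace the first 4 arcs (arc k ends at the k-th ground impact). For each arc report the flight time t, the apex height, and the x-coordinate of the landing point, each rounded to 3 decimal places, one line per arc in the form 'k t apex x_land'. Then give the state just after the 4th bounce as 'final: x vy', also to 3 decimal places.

1 2.265 12.250 21.606
2 2.530 7.840 45.741
3 2.024 5.018 65.049
4 1.619 3.211 80.495
final: 80.495 6.347

Arc 1: start y=9.960, vy=6.700 → t=2.265, apex=12.250, x_land=21.606, impact vy=-15.495
  bounce: vy ← 0.8·15.495 = 12.396
Arc 2: start y=0.000, vy=12.396 → t=2.530, apex=7.840, x_land=45.741, impact vy=-12.396
  bounce: vy ← 0.8·12.396 = 9.917
Arc 3: start y=0.000, vy=9.917 → t=2.024, apex=5.018, x_land=65.049, impact vy=-9.917
  bounce: vy ← 0.8·9.917 = 7.934
Arc 4: start y=0.000, vy=7.934 → t=1.619, apex=3.211, x_land=80.495, impact vy=-7.934
  bounce: vy ← 0.8·7.934 = 6.347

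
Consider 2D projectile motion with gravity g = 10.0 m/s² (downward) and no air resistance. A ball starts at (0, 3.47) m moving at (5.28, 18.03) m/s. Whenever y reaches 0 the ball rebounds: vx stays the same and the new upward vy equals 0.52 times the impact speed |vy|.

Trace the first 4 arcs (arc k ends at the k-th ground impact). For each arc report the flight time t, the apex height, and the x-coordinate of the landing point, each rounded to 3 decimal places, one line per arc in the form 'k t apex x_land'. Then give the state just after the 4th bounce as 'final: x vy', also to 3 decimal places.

1 3.789 19.724 20.007
2 2.066 5.333 30.913
3 1.074 1.442 36.584
4 0.559 0.390 39.534
final: 39.534 1.452

Arc 1: start y=3.470, vy=18.030 → t=3.789, apex=19.724, x_land=20.007, impact vy=-19.862
  bounce: vy ← 0.52·19.862 = 10.328
Arc 2: start y=0.000, vy=10.328 → t=2.066, apex=5.333, x_land=30.913, impact vy=-10.328
  bounce: vy ← 0.52·10.328 = 5.371
Arc 3: start y=0.000, vy=5.371 → t=1.074, apex=1.442, x_land=36.584, impact vy=-5.371
  bounce: vy ← 0.52·5.371 = 2.793
Arc 4: start y=0.000, vy=2.793 → t=0.559, apex=0.390, x_land=39.534, impact vy=-2.793
  bounce: vy ← 0.52·2.793 = 1.452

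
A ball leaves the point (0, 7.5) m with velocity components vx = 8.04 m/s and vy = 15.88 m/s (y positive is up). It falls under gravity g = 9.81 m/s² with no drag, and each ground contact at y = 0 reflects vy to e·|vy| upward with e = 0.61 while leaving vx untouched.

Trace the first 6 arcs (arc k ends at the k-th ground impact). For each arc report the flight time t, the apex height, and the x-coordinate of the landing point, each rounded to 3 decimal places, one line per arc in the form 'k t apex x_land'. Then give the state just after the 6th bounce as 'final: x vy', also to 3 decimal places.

Arc 1: start y=7.500, vy=15.880 → t=3.656, apex=20.353, x_land=29.392, impact vy=-19.983
  bounce: vy ← 0.61·19.983 = 12.190
Arc 2: start y=0.000, vy=12.190 → t=2.485, apex=7.573, x_land=49.373, impact vy=-12.190
  bounce: vy ← 0.61·12.190 = 7.436
Arc 3: start y=0.000, vy=7.436 → t=1.516, apex=2.818, x_land=61.561, impact vy=-7.436
  bounce: vy ← 0.61·7.436 = 4.536
Arc 4: start y=0.000, vy=4.536 → t=0.925, apex=1.049, x_land=68.996, impact vy=-4.536
  bounce: vy ← 0.61·4.536 = 2.767
Arc 5: start y=0.000, vy=2.767 → t=0.564, apex=0.390, x_land=73.531, impact vy=-2.767
  bounce: vy ← 0.61·2.767 = 1.688
Arc 6: start y=0.000, vy=1.688 → t=0.344, apex=0.145, x_land=76.298, impact vy=-1.688
  bounce: vy ← 0.61·1.688 = 1.030

1 3.656 20.353 29.392
2 2.485 7.573 49.373
3 1.516 2.818 61.561
4 0.925 1.049 68.996
5 0.564 0.390 73.531
6 0.344 0.145 76.298
final: 76.298 1.030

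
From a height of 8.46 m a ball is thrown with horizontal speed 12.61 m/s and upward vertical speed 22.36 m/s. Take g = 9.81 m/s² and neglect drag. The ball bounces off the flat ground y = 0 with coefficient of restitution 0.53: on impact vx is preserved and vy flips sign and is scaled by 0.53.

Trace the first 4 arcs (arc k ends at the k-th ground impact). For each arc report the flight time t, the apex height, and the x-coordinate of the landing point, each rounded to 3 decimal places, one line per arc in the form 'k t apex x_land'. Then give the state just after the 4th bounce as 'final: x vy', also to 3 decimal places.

Arc 1: start y=8.460, vy=22.360 → t=4.910, apex=33.943, x_land=61.914, impact vy=-25.806
  bounce: vy ← 0.53·25.806 = 13.677
Arc 2: start y=0.000, vy=13.677 → t=2.788, apex=9.534, x_land=97.076, impact vy=-13.677
  bounce: vy ← 0.53·13.677 = 7.249
Arc 3: start y=0.000, vy=7.249 → t=1.478, apex=2.678, x_land=115.712, impact vy=-7.249
  bounce: vy ← 0.53·7.249 = 3.842
Arc 4: start y=0.000, vy=3.842 → t=0.783, apex=0.752, x_land=125.589, impact vy=-3.842
  bounce: vy ← 0.53·3.842 = 2.036

1 4.910 33.943 61.914
2 2.788 9.534 97.076
3 1.478 2.678 115.712
4 0.783 0.752 125.589
final: 125.589 2.036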